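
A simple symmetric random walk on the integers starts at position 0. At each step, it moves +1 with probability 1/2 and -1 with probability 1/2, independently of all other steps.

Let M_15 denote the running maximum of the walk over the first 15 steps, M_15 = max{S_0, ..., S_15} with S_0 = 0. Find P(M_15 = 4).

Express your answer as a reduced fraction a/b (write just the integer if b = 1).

Answer: 3003/32768

Derivation:
Let M_15 = max(S_0,...,S_15). Use the reflection principle: for j ≥ 1, #{paths with M_15 ≥ j} = #{S_15 ≥ j} + #{S_15 ≥ j+1}.
By reflection, #{M_15 ≥ 4} = #{S_15 ≥ 4} + #{S_15 ≥ 5} = 4944 + 4944 = 9888.
#{M_15 ≥ 5} = #{S_15 ≥ 5} + #{S_15 ≥ 6} = 4944 + 1941 = 6885.
#{M_15 = 4} = 9888 - 6885 = 3003.
P(M_15 = 4) = 3003/32768 = 3003/32768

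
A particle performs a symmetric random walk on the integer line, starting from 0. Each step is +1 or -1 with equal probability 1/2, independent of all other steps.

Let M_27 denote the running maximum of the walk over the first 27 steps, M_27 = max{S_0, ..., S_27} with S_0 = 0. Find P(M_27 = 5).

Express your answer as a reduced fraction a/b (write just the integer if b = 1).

Let M_27 = max(S_0,...,S_27). Use the reflection principle: for j ≥ 1, #{paths with M_27 ≥ j} = #{S_27 ≥ j} + #{S_27 ≥ j+1}.
By reflection, #{M_27 ≥ 5} = #{S_27 ≥ 5} + #{S_27 ≥ 6} = 29666704 + 16628809 = 46295513.
#{M_27 ≥ 6} = #{S_27 ≥ 6} + #{S_27 ≥ 7} = 16628809 + 16628809 = 33257618.
#{M_27 = 5} = 46295513 - 33257618 = 13037895.
P(M_27 = 5) = 13037895/134217728 = 13037895/134217728

Answer: 13037895/134217728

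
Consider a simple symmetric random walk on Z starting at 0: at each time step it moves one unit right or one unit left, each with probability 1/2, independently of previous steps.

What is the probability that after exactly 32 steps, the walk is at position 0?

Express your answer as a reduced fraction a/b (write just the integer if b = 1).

To return to 0 after 32 steps: need exactly 16 steps of +1 and 16 of -1.
Favorable paths: C(32,16) = 601080390
Total paths: 2^32 = 4294967296
P = 601080390/4294967296 = 300540195/2147483648

Answer: 300540195/2147483648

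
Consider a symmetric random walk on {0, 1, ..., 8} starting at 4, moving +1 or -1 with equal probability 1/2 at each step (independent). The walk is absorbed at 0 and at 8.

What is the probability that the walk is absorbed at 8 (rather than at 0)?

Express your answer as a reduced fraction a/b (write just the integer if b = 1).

Answer: 1/2

Derivation:
Symmetric walk (p = 1/2): the harmonic-function argument gives P(hit 8 before 0 | start at 4) = a/N.
P = 4/8 = 1/2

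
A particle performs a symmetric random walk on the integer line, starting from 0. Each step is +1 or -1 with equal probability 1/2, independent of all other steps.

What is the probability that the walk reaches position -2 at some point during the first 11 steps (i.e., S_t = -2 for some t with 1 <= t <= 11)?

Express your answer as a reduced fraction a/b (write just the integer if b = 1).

Count via complement. Let g(t,s) = #length-t paths at position s with S_1..S_t all ≠ -2.
g(t,s) = g(t-1,s-1) + g(t-1,s+1) for s ≠ -2; g(t,-2) = 0.
t=0: g(0,0)=1
t=1: g(1,-1)=1 g(1,1)=1
t=2: g(2,0)=2 g(2,2)=1
t=3: g(3,-1)=2 g(3,1)=3 g(3,3)=1
t=4: g(4,0)=5 g(4,2)=4 g(4,4)=1
t=5: g(5,-1)=5 g(5,1)=9 g(5,3)=5 g(5,5)=1
t=6: g(6,0)=14 g(6,2)=14 g(6,4)=6 g(6,6)=1
t=7: g(7,-1)=14 g(7,1)=28 g(7,3)=20 g(7,5)=7 g(7,7)=1
t=8: g(8,0)=42 g(8,2)=48 g(8,4)=27 g(8,6)=8 g(8,8)=1
t=9: g(9,-1)=42 g(9,1)=90 g(9,3)=75 g(9,5)=35 g(9,7)=9 g(9,9)=1
t=10: g(10,0)=132 g(10,2)=165 g(10,4)=110 g(10,6)=44 g(10,8)=10 g(10,10)=1
t=11: g(11,-1)=132 g(11,1)=297 g(11,3)=275 g(11,5)=154 g(11,7)=54 g(11,9)=11 g(11,11)=1
Paths never hitting -2: Σ_s g(11,s) = 924
Paths hitting -2: 2^11 - 924 = 1124
P = 1124/2048 = 281/512

Answer: 281/512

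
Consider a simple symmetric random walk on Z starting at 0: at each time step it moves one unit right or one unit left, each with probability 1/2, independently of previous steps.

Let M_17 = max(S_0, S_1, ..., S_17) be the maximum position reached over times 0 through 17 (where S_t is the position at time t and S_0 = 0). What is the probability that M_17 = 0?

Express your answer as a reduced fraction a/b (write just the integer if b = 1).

Let M_17 = max(S_0,...,S_17). Use the reflection principle: for j ≥ 1, #{paths with M_17 ≥ j} = #{S_17 ≥ j} + #{S_17 ≥ j+1}.
P(M_17 ≥ 0) = 1 since S_0 = 0, so #{M_17 ≥ 0} = 131072.
#{M_17 ≥ 1} = #{S_17 ≥ 1} + #{S_17 ≥ 2} = 65536 + 41226 = 106762.
#{M_17 = 0} = 131072 - 106762 = 24310.
P(M_17 = 0) = 24310/131072 = 12155/65536

Answer: 12155/65536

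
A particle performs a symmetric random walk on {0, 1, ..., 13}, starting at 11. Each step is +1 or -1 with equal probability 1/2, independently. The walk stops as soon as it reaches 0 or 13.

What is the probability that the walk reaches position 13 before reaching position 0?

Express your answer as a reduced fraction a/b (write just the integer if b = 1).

Answer: 11/13

Derivation:
Symmetric walk (p = 1/2): the harmonic-function argument gives P(hit 13 before 0 | start at 11) = a/N.
P = 11/13 = 11/13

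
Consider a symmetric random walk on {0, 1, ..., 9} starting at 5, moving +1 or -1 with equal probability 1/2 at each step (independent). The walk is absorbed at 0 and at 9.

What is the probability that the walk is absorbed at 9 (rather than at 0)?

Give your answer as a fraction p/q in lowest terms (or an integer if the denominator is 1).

Answer: 5/9

Derivation:
Symmetric walk (p = 1/2): the harmonic-function argument gives P(hit 9 before 0 | start at 5) = a/N.
P = 5/9 = 5/9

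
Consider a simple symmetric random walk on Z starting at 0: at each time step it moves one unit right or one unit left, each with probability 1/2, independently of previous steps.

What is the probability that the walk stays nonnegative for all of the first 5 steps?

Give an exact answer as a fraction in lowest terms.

Answer: 5/16

Derivation:
Let f(t,s) = #length-t paths at position s with S_1..S_t all ≥ 0.
f(t,s) = f(t-1,s-1) + f(t-1,s+1) for s ≥ 0; f(t,s) = 0 for s < 0.
t=0: f(0,0)=1
t=1: f(1,1)=1
t=2: f(2,0)=1 f(2,2)=1
t=3: f(3,1)=2 f(3,3)=1
t=4: f(4,0)=2 f(4,2)=3 f(4,4)=1
t=5: f(5,1)=5 f(5,3)=4 f(5,5)=1
Σ_s f(5,s) = 10
P = 10/32 = 5/16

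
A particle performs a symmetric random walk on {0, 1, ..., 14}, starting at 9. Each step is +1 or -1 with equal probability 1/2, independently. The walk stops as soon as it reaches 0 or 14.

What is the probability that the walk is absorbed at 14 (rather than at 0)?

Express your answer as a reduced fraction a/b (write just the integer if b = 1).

Symmetric walk (p = 1/2): the harmonic-function argument gives P(hit 14 before 0 | start at 9) = a/N.
P = 9/14 = 9/14

Answer: 9/14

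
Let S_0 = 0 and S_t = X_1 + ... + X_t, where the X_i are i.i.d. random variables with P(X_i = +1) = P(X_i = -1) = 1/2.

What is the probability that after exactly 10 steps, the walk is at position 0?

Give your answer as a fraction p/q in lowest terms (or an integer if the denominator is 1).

To return to 0 after 10 steps: need exactly 5 steps of +1 and 5 of -1.
Favorable paths: C(10,5) = 252
Total paths: 2^10 = 1024
P = 252/1024 = 63/256

Answer: 63/256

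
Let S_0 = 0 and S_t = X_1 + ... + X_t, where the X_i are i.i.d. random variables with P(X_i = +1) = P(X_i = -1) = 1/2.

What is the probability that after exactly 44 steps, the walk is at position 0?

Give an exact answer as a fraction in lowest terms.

To return to 0 after 44 steps: need exactly 22 steps of +1 and 22 of -1.
Favorable paths: C(44,22) = 2104098963720
Total paths: 2^44 = 17592186044416
P = 2104098963720/17592186044416 = 263012370465/2199023255552

Answer: 263012370465/2199023255552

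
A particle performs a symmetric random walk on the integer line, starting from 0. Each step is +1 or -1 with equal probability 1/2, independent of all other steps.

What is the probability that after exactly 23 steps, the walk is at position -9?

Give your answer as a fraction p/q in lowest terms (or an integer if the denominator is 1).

Answer: 245157/8388608

Derivation:
To reach position -9 after 23 steps: need 7 steps of +1 and 16 of -1.
Favorable paths: C(23,7) = 245157
Total paths: 2^23 = 8388608
P = 245157/8388608 = 245157/8388608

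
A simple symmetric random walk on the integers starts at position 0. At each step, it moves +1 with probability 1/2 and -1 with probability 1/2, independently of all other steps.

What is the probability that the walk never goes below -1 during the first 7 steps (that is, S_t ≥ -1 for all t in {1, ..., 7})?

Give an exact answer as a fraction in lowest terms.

Answer: 35/64

Derivation:
Let f(t,s) = #length-t paths at position s with S_1..S_t all ≥ -1.
f(t,s) = f(t-1,s-1) + f(t-1,s+1) for s ≥ -1; f(t,s) = 0 for s < -1.
t=0: f(0,0)=1
t=1: f(1,-1)=1 f(1,1)=1
t=2: f(2,0)=2 f(2,2)=1
t=3: f(3,-1)=2 f(3,1)=3 f(3,3)=1
t=4: f(4,0)=5 f(4,2)=4 f(4,4)=1
t=5: f(5,-1)=5 f(5,1)=9 f(5,3)=5 f(5,5)=1
t=6: f(6,0)=14 f(6,2)=14 f(6,4)=6 f(6,6)=1
t=7: f(7,-1)=14 f(7,1)=28 f(7,3)=20 f(7,5)=7 f(7,7)=1
Σ_s f(7,s) = 70
P = 70/128 = 35/64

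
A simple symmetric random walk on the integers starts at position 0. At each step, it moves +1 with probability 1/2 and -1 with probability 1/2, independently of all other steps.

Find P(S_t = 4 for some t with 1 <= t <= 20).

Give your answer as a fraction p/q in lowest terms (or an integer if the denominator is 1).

Answer: 200965/524288

Derivation:
Count via complement. Let g(t,s) = #length-t paths at position s with S_1..S_t all ≠ 4.
g(t,s) = g(t-1,s-1) + g(t-1,s+1) for s ≠ 4; g(t,4) = 0.
t=0: g(0,0)=1
t=1: g(1,-1)=1 g(1,1)=1
t=2: g(2,-2)=1 g(2,0)=2 g(2,2)=1
t=3: g(3,-3)=1 g(3,-1)=3 g(3,1)=3 g(3,3)=1
t=4: g(4,-4)=1 g(4,-2)=4 g(4,0)=6 g(4,2)=4
t=5: g(5,-5)=1 g(5,-3)=5 g(5,-1)=10 g(5,1)=10 g(5,3)=4
t=6: g(6,-6)=1 g(6,-4)=6 g(6,-2)=15 g(6,0)=20 g(6,2)=14
t=7: g(7,-7)=1 g(7,-5)=7 g(7,-3)=21 g(7,-1)=35 g(7,1)=34 g(7,3)=14
t=8: g(8,-8)=1 g(8,-6)=8 g(8,-4)=28 g(8,-2)=56 g(8,0)=69 g(8,2)=48
t=9: g(9,-9)=1 g(9,-7)=9 g(9,-5)=36 g(9,-3)=84 g(9,-1)=125 g(9,1)=117 g(9,3)=48
t=10: g(10,-10)=1 g(10,-8)=10 g(10,-6)=45 g(10,-4)=120 g(10,-2)=209 g(10,0)=242 g(10,2)=165
t=11: g(11,-11)=1 g(11,-9)=11 g(11,-7)=55 g(11,-5)=165 g(11,-3)=329 g(11,-1)=451 g(11,1)=407 g(11,3)=165
t=12: g(12,-12)=1 g(12,-10)=12 g(12,-8)=66 g(12,-6)=220 g(12,-4)=494 g(12,-2)=780 g(12,0)=858 g(12,2)=572
t=13: g(13,-13)=1 g(13,-11)=13 g(13,-9)=78 g(13,-7)=286 g(13,-5)=714 g(13,-3)=1274 g(13,-1)=1638 g(13,1)=1430 g(13,3)=572
t=14: g(14,-14)=1 g(14,-12)=14 g(14,-10)=91 g(14,-8)=364 g(14,-6)=1000 g(14,-4)=1988 g(14,-2)=2912 g(14,0)=3068 g(14,2)=2002
t=15: g(15,-15)=1 g(15,-13)=15 g(15,-11)=105 g(15,-9)=455 g(15,-7)=1364 g(15,-5)=2988 g(15,-3)=4900 g(15,-1)=5980 g(15,1)=5070 g(15,3)=2002
t=16: g(16,-16)=1 g(16,-14)=16 g(16,-12)=120 g(16,-10)=560 g(16,-8)=1819 g(16,-6)=4352 g(16,-4)=7888 g(16,-2)=10880 g(16,0)=11050 g(16,2)=7072
t=17: g(17,-17)=1 g(17,-15)=17 g(17,-13)=136 g(17,-11)=680 g(17,-9)=2379 g(17,-7)=6171 g(17,-5)=12240 g(17,-3)=18768 g(17,-1)=21930 g(17,1)=18122 g(17,3)=7072
t=18: g(18,-18)=1 g(18,-16)=18 g(18,-14)=153 g(18,-12)=816 g(18,-10)=3059 g(18,-8)=8550 g(18,-6)=18411 g(18,-4)=31008 g(18,-2)=40698 g(18,0)=40052 g(18,2)=25194
t=19: g(19,-19)=1 g(19,-17)=19 g(19,-15)=171 g(19,-13)=969 g(19,-11)=3875 g(19,-9)=11609 g(19,-7)=26961 g(19,-5)=49419 g(19,-3)=71706 g(19,-1)=80750 g(19,1)=65246 g(19,3)=25194
t=20: g(20,-20)=1 g(20,-18)=20 g(20,-16)=190 g(20,-14)=1140 g(20,-12)=4844 g(20,-10)=15484 g(20,-8)=38570 g(20,-6)=76380 g(20,-4)=121125 g(20,-2)=152456 g(20,0)=145996 g(20,2)=90440
Paths never hitting 4: Σ_s g(20,s) = 646646
Paths hitting 4: 2^20 - 646646 = 401930
P = 401930/1048576 = 200965/524288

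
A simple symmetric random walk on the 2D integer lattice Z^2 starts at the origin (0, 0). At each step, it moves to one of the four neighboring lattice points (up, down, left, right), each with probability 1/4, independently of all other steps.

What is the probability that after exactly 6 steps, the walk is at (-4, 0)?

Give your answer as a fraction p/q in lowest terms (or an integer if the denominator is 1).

Let h be the number of horizontal steps (so 6-h are vertical). To end at (-4,0) need (h-4)/2 right-steps and ((6-h)+0)/2 up-steps.
Sum over h with 4 ≤ h ≤ 6, h ≡ 0 (mod 2), 6-h ≡ 0 (mod 2):
h=4: C(6,4)·C(4,0)·C(2,1) = 15·1·2 = 30
h=6: C(6,6)·C(6,1)·C(0,0) = 1·6·1 = 6
Total favorable: 36
Total paths: 4^6 = 4096
P = 36/4096 = 9/1024

Answer: 9/1024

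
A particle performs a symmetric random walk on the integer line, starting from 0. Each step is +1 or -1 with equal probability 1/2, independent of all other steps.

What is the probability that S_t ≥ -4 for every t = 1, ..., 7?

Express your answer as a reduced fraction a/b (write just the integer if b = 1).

Answer: 119/128

Derivation:
Let f(t,s) = #length-t paths at position s with S_1..S_t all ≥ -4.
f(t,s) = f(t-1,s-1) + f(t-1,s+1) for s ≥ -4; f(t,s) = 0 for s < -4.
t=0: f(0,0)=1
t=1: f(1,-1)=1 f(1,1)=1
t=2: f(2,-2)=1 f(2,0)=2 f(2,2)=1
t=3: f(3,-3)=1 f(3,-1)=3 f(3,1)=3 f(3,3)=1
t=4: f(4,-4)=1 f(4,-2)=4 f(4,0)=6 f(4,2)=4 f(4,4)=1
t=5: f(5,-3)=5 f(5,-1)=10 f(5,1)=10 f(5,3)=5 f(5,5)=1
t=6: f(6,-4)=5 f(6,-2)=15 f(6,0)=20 f(6,2)=15 f(6,4)=6 f(6,6)=1
t=7: f(7,-3)=20 f(7,-1)=35 f(7,1)=35 f(7,3)=21 f(7,5)=7 f(7,7)=1
Σ_s f(7,s) = 119
P = 119/128 = 119/128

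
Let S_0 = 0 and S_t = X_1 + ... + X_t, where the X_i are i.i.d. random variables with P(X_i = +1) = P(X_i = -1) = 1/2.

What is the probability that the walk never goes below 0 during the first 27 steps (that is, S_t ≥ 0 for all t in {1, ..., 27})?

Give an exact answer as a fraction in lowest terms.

Answer: 5014575/33554432

Derivation:
Let f(t,s) = #length-t paths at position s with S_1..S_t all ≥ 0.
f(t,s) = f(t-1,s-1) + f(t-1,s+1) for s ≥ 0; f(t,s) = 0 for s < 0.
t=0: f(0,0)=1
t=1: f(1,1)=1
t=2: f(2,0)=1 f(2,2)=1
t=3: f(3,1)=2 f(3,3)=1
t=4: f(4,0)=2 f(4,2)=3 f(4,4)=1
t=5: f(5,1)=5 f(5,3)=4 f(5,5)=1
t=6: f(6,0)=5 f(6,2)=9 f(6,4)=5 f(6,6)=1
t=7: f(7,1)=14 f(7,3)=14 f(7,5)=6 f(7,7)=1
t=8: f(8,0)=14 f(8,2)=28 f(8,4)=20 f(8,6)=7 f(8,8)=1
t=9: f(9,1)=42 f(9,3)=48 f(9,5)=27 f(9,7)=8 f(9,9)=1
t=10: f(10,0)=42 f(10,2)=90 f(10,4)=75 f(10,6)=35 f(10,8)=9 f(10,10)=1
t=11: f(11,1)=132 f(11,3)=165 f(11,5)=110 f(11,7)=44 f(11,9)=10 f(11,11)=1
t=12: f(12,0)=132 f(12,2)=297 f(12,4)=275 f(12,6)=154 f(12,8)=54 f(12,10)=11 f(12,12)=1
t=13: f(13,1)=429 f(13,3)=572 f(13,5)=429 f(13,7)=208 f(13,9)=65 f(13,11)=12 f(13,13)=1
t=14: f(14,0)=429 f(14,2)=1001 f(14,4)=1001 f(14,6)=637 f(14,8)=273 f(14,10)=77 f(14,12)=13 f(14,14)=1
t=15: f(15,1)=1430 f(15,3)=2002 f(15,5)=1638 f(15,7)=910 f(15,9)=350 f(15,11)=90 f(15,13)=14 f(15,15)=1
t=16: f(16,0)=1430 f(16,2)=3432 f(16,4)=3640 f(16,6)=2548 f(16,8)=1260 f(16,10)=440 f(16,12)=104 f(16,14)=15 f(16,16)=1
t=17: f(17,1)=4862 f(17,3)=7072 f(17,5)=6188 f(17,7)=3808 f(17,9)=1700 f(17,11)=544 f(17,13)=119 f(17,15)=16 f(17,17)=1
t=18: f(18,0)=4862 f(18,2)=11934 f(18,4)=13260 f(18,6)=9996 f(18,8)=5508 f(18,10)=2244 f(18,12)=663 f(18,14)=135 f(18,16)=17 f(18,18)=1
t=19: f(19,1)=16796 f(19,3)=25194 f(19,5)=23256 f(19,7)=15504 f(19,9)=7752 f(19,11)=2907 f(19,13)=798 f(19,15)=152 f(19,17)=18 f(19,19)=1
t=20: f(20,0)=16796 f(20,2)=41990 f(20,4)=48450 f(20,6)=38760 f(20,8)=23256 f(20,10)=10659 f(20,12)=3705 f(20,14)=950 f(20,16)=170 f(20,18)=19 f(20,20)=1
t=21: f(21,1)=58786 f(21,3)=90440 f(21,5)=87210 f(21,7)=62016 f(21,9)=33915 f(21,11)=14364 f(21,13)=4655 f(21,15)=1120 f(21,17)=189 f(21,19)=20 f(21,21)=1
t=22: f(22,0)=58786 f(22,2)=149226 f(22,4)=177650 f(22,6)=149226 f(22,8)=95931 f(22,10)=48279 f(22,12)=19019 f(22,14)=5775 f(22,16)=1309 f(22,18)=209 f(22,20)=21 f(22,22)=1
t=23: f(23,1)=208012 f(23,3)=326876 f(23,5)=326876 f(23,7)=245157 f(23,9)=144210 f(23,11)=67298 f(23,13)=24794 f(23,15)=7084 f(23,17)=1518 f(23,19)=230 f(23,21)=22 f(23,23)=1
t=24: f(24,0)=208012 f(24,2)=534888 f(24,4)=653752 f(24,6)=572033 f(24,8)=389367 f(24,10)=211508 f(24,12)=92092 f(24,14)=31878 f(24,16)=8602 f(24,18)=1748 f(24,20)=252 f(24,22)=23 f(24,24)=1
t=25: f(25,1)=742900 f(25,3)=1188640 f(25,5)=1225785 f(25,7)=961400 f(25,9)=600875 f(25,11)=303600 f(25,13)=123970 f(25,15)=40480 f(25,17)=10350 f(25,19)=2000 f(25,21)=275 f(25,23)=24 f(25,25)=1
t=26: f(26,0)=742900 f(26,2)=1931540 f(26,4)=2414425 f(26,6)=2187185 f(26,8)=1562275 f(26,10)=904475 f(26,12)=427570 f(26,14)=164450 f(26,16)=50830 f(26,18)=12350 f(26,20)=2275 f(26,22)=299 f(26,24)=25 f(26,26)=1
t=27: f(27,1)=2674440 f(27,3)=4345965 f(27,5)=4601610 f(27,7)=3749460 f(27,9)=2466750 f(27,11)=1332045 f(27,13)=592020 f(27,15)=215280 f(27,17)=63180 f(27,19)=14625 f(27,21)=2574 f(27,23)=324 f(27,25)=26 f(27,27)=1
Σ_s f(27,s) = 20058300
P = 20058300/134217728 = 5014575/33554432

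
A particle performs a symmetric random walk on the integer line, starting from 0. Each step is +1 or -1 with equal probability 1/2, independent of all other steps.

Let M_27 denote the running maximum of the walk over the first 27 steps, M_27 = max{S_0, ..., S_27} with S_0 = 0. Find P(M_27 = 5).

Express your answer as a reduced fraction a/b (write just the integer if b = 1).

Let M_27 = max(S_0,...,S_27). Use the reflection principle: for j ≥ 1, #{paths with M_27 ≥ j} = #{S_27 ≥ j} + #{S_27 ≥ j+1}.
By reflection, #{M_27 ≥ 5} = #{S_27 ≥ 5} + #{S_27 ≥ 6} = 29666704 + 16628809 = 46295513.
#{M_27 ≥ 6} = #{S_27 ≥ 6} + #{S_27 ≥ 7} = 16628809 + 16628809 = 33257618.
#{M_27 = 5} = 46295513 - 33257618 = 13037895.
P(M_27 = 5) = 13037895/134217728 = 13037895/134217728

Answer: 13037895/134217728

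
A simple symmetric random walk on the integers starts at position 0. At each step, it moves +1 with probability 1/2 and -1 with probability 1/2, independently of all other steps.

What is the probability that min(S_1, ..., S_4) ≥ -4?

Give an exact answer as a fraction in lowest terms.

Let f(t,s) = #length-t paths at position s with S_1..S_t all ≥ -4.
f(t,s) = f(t-1,s-1) + f(t-1,s+1) for s ≥ -4; f(t,s) = 0 for s < -4.
t=0: f(0,0)=1
t=1: f(1,-1)=1 f(1,1)=1
t=2: f(2,-2)=1 f(2,0)=2 f(2,2)=1
t=3: f(3,-3)=1 f(3,-1)=3 f(3,1)=3 f(3,3)=1
t=4: f(4,-4)=1 f(4,-2)=4 f(4,0)=6 f(4,2)=4 f(4,4)=1
Σ_s f(4,s) = 16
P = 16/16 = 1

Answer: 1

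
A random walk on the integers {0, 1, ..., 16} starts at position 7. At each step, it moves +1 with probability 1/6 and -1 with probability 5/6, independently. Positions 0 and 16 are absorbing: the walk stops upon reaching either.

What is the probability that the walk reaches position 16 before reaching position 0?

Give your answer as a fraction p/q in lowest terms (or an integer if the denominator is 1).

Answer: 19531/38146972656

Derivation:
Biased walk: p = 1/6, q = 5/6, r = q/p = 5
Gambler's ruin: P(hit 16 before 0 | start at 7) = (1 - r^a)/(1 - r^N)
r^7 = 78125; r^16 = 152587890625
P = (1 - 78125) / (1 - 152587890625) = -78124 / -152587890624 = 19531/38146972656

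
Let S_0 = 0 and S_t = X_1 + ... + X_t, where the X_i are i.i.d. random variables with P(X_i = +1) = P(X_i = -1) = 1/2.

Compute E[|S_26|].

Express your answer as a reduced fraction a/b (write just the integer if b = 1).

S_26 takes values m ≡ 0 (mod 2) with |m| ≤ 26; P(S_26=m) = C(26,(26+m)/2)/2^26.
Total paths: 2^26 = 67108864
Distribution: P(S=-26)=1/67108864, P(S=-24)=26/67108864, P(S=-22)=325/67108864, P(S=-20)=2600/67108864, P(S=-18)=14950/67108864, P(S=-16)=65780/67108864, P(S=-14)=230230/67108864, P(S=-12)=657800/67108864, P(S=-10)=1562275/67108864, P(S=-8)=3124550/67108864, P(S=-6)=5311735/67108864, P(S=-4)=7726160/67108864, P(S=-2)=9657700/67108864, P(S=0)=10400600/67108864, P(S=2)=9657700/67108864, P(S=4)=7726160/67108864, P(S=6)=5311735/67108864, P(S=8)=3124550/67108864, P(S=10)=1562275/67108864, P(S=12)=657800/67108864, P(S=14)=230230/67108864, P(S=16)=65780/67108864, P(S=18)=14950/67108864, P(S=20)=2600/67108864, P(S=22)=325/67108864, P(S=24)=26/67108864, P(S=26)=1/67108864
E[|S_26|] = Σ_m |m|·P(S_26=m) = 270415600/67108864 = 16900975/4194304

Answer: 16900975/4194304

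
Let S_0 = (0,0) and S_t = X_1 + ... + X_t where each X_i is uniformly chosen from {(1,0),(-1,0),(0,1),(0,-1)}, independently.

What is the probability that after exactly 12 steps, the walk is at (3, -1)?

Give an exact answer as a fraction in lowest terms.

Let h be the number of horizontal steps (so 12-h are vertical). To end at (3,-1) need (h+3)/2 right-steps and ((12-h)-1)/2 up-steps.
Sum over h with 3 ≤ h ≤ 11, h ≡ 1 (mod 2), 12-h ≡ 1 (mod 2):
h=3: C(12,3)·C(3,3)·C(9,4) = 220·1·126 = 27720
h=5: C(12,5)·C(5,4)·C(7,3) = 792·5·35 = 138600
h=7: C(12,7)·C(7,5)·C(5,2) = 792·21·10 = 166320
h=9: C(12,9)·C(9,6)·C(3,1) = 220·84·3 = 55440
h=11: C(12,11)·C(11,7)·C(1,0) = 12·330·1 = 3960
Total favorable: 392040
Total paths: 4^12 = 16777216
P = 392040/16777216 = 49005/2097152

Answer: 49005/2097152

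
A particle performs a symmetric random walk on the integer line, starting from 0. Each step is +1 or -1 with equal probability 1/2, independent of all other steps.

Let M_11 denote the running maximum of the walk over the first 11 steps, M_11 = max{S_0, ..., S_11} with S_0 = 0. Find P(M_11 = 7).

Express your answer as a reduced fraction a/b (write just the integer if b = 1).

Answer: 55/2048

Derivation:
Let M_11 = max(S_0,...,S_11). Use the reflection principle: for j ≥ 1, #{paths with M_11 ≥ j} = #{S_11 ≥ j} + #{S_11 ≥ j+1}.
By reflection, #{M_11 ≥ 7} = #{S_11 ≥ 7} + #{S_11 ≥ 8} = 67 + 12 = 79.
#{M_11 ≥ 8} = #{S_11 ≥ 8} + #{S_11 ≥ 9} = 12 + 12 = 24.
#{M_11 = 7} = 79 - 24 = 55.
P(M_11 = 7) = 55/2048 = 55/2048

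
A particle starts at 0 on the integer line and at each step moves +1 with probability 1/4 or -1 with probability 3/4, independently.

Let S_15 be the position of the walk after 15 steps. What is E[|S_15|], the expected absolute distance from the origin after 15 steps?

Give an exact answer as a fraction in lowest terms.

S_15 takes values m ≡ 1 (mod 2) with |m| ≤ 15; P(S_15=m) = C(15,(15+m)/2) · (1/4)^((15+m)/2) · (3/4)^((15-m)/2).
Distribution: P(S=-15)=14348907/1073741824, P(S=-13)=71744535/1073741824, P(S=-11)=167403915/1073741824, P(S=-9)=241805655/1073741824, P(S=-7)=241805655/1073741824, P(S=-5)=177324147/1073741824, P(S=-3)=98513415/1073741824, P(S=-1)=42220035/1073741824, P(S=1)=14073345/1073741824, P(S=3)=3648645/1073741824, P(S=5)=729729/1073741824, P(S=7)=110565/1073741824, P(S=9)=12285/1073741824, P(S=11)=945/1073741824, P(S=13)=45/1073741824, P(S=15)=1/1073741824
E[|S_15|] = Σ_m |m|·P(S_15=m) = 253505955/33554432

Answer: 253505955/33554432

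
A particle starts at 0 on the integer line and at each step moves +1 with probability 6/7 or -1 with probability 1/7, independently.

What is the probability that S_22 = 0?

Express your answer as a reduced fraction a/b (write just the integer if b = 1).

To be at 0 after 22 steps: need exactly 11 steps of +1 and 11 of -1.
Number of such sequences: C(22,11) = 705432
Each has probability (6/7)^11 · (1/7)^11 = 362797056/3909821048582988049
P = 705432 · 362797056/3909821048582988049 = 36561236115456/558545864083284007

Answer: 36561236115456/558545864083284007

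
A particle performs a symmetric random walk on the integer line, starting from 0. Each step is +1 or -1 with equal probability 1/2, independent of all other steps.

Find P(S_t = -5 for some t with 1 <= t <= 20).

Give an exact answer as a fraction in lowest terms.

Count via complement. Let g(t,s) = #length-t paths at position s with S_1..S_t all ≠ -5.
g(t,s) = g(t-1,s-1) + g(t-1,s+1) for s ≠ -5; g(t,-5) = 0.
t=0: g(0,0)=1
t=1: g(1,-1)=1 g(1,1)=1
t=2: g(2,-2)=1 g(2,0)=2 g(2,2)=1
t=3: g(3,-3)=1 g(3,-1)=3 g(3,1)=3 g(3,3)=1
t=4: g(4,-4)=1 g(4,-2)=4 g(4,0)=6 g(4,2)=4 g(4,4)=1
t=5: g(5,-3)=5 g(5,-1)=10 g(5,1)=10 g(5,3)=5 g(5,5)=1
t=6: g(6,-4)=5 g(6,-2)=15 g(6,0)=20 g(6,2)=15 g(6,4)=6 g(6,6)=1
t=7: g(7,-3)=20 g(7,-1)=35 g(7,1)=35 g(7,3)=21 g(7,5)=7 g(7,7)=1
t=8: g(8,-4)=20 g(8,-2)=55 g(8,0)=70 g(8,2)=56 g(8,4)=28 g(8,6)=8 g(8,8)=1
t=9: g(9,-3)=75 g(9,-1)=125 g(9,1)=126 g(9,3)=84 g(9,5)=36 g(9,7)=9 g(9,9)=1
t=10: g(10,-4)=75 g(10,-2)=200 g(10,0)=251 g(10,2)=210 g(10,4)=120 g(10,6)=45 g(10,8)=10 g(10,10)=1
t=11: g(11,-3)=275 g(11,-1)=451 g(11,1)=461 g(11,3)=330 g(11,5)=165 g(11,7)=55 g(11,9)=11 g(11,11)=1
t=12: g(12,-4)=275 g(12,-2)=726 g(12,0)=912 g(12,2)=791 g(12,4)=495 g(12,6)=220 g(12,8)=66 g(12,10)=12 g(12,12)=1
t=13: g(13,-3)=1001 g(13,-1)=1638 g(13,1)=1703 g(13,3)=1286 g(13,5)=715 g(13,7)=286 g(13,9)=78 g(13,11)=13 g(13,13)=1
t=14: g(14,-4)=1001 g(14,-2)=2639 g(14,0)=3341 g(14,2)=2989 g(14,4)=2001 g(14,6)=1001 g(14,8)=364 g(14,10)=91 g(14,12)=14 g(14,14)=1
t=15: g(15,-3)=3640 g(15,-1)=5980 g(15,1)=6330 g(15,3)=4990 g(15,5)=3002 g(15,7)=1365 g(15,9)=455 g(15,11)=105 g(15,13)=15 g(15,15)=1
t=16: g(16,-4)=3640 g(16,-2)=9620 g(16,0)=12310 g(16,2)=11320 g(16,4)=7992 g(16,6)=4367 g(16,8)=1820 g(16,10)=560 g(16,12)=120 g(16,14)=16 g(16,16)=1
t=17: g(17,-3)=13260 g(17,-1)=21930 g(17,1)=23630 g(17,3)=19312 g(17,5)=12359 g(17,7)=6187 g(17,9)=2380 g(17,11)=680 g(17,13)=136 g(17,15)=17 g(17,17)=1
t=18: g(18,-4)=13260 g(18,-2)=35190 g(18,0)=45560 g(18,2)=42942 g(18,4)=31671 g(18,6)=18546 g(18,8)=8567 g(18,10)=3060 g(18,12)=816 g(18,14)=153 g(18,16)=18 g(18,18)=1
t=19: g(19,-3)=48450 g(19,-1)=80750 g(19,1)=88502 g(19,3)=74613 g(19,5)=50217 g(19,7)=27113 g(19,9)=11627 g(19,11)=3876 g(19,13)=969 g(19,15)=171 g(19,17)=19 g(19,19)=1
t=20: g(20,-4)=48450 g(20,-2)=129200 g(20,0)=169252 g(20,2)=163115 g(20,4)=124830 g(20,6)=77330 g(20,8)=38740 g(20,10)=15503 g(20,12)=4845 g(20,14)=1140 g(20,16)=190 g(20,18)=20 g(20,20)=1
Paths never hitting -5: Σ_s g(20,s) = 772616
Paths hitting -5: 2^20 - 772616 = 275960
P = 275960/1048576 = 34495/131072

Answer: 34495/131072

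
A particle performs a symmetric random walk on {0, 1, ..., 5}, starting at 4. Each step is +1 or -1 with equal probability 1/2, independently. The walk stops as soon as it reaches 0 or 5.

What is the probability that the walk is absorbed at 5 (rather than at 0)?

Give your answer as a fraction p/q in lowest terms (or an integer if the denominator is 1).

Symmetric walk (p = 1/2): the harmonic-function argument gives P(hit 5 before 0 | start at 4) = a/N.
P = 4/5 = 4/5

Answer: 4/5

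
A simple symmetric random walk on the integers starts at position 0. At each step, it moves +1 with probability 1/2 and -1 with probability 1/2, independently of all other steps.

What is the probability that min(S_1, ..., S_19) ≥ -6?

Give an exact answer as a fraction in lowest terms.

Let f(t,s) = #length-t paths at position s with S_1..S_t all ≥ -6.
f(t,s) = f(t-1,s-1) + f(t-1,s+1) for s ≥ -6; f(t,s) = 0 for s < -6.
t=0: f(0,0)=1
t=1: f(1,-1)=1 f(1,1)=1
t=2: f(2,-2)=1 f(2,0)=2 f(2,2)=1
t=3: f(3,-3)=1 f(3,-1)=3 f(3,1)=3 f(3,3)=1
t=4: f(4,-4)=1 f(4,-2)=4 f(4,0)=6 f(4,2)=4 f(4,4)=1
t=5: f(5,-5)=1 f(5,-3)=5 f(5,-1)=10 f(5,1)=10 f(5,3)=5 f(5,5)=1
t=6: f(6,-6)=1 f(6,-4)=6 f(6,-2)=15 f(6,0)=20 f(6,2)=15 f(6,4)=6 f(6,6)=1
t=7: f(7,-5)=7 f(7,-3)=21 f(7,-1)=35 f(7,1)=35 f(7,3)=21 f(7,5)=7 f(7,7)=1
t=8: f(8,-6)=7 f(8,-4)=28 f(8,-2)=56 f(8,0)=70 f(8,2)=56 f(8,4)=28 f(8,6)=8 f(8,8)=1
t=9: f(9,-5)=35 f(9,-3)=84 f(9,-1)=126 f(9,1)=126 f(9,3)=84 f(9,5)=36 f(9,7)=9 f(9,9)=1
t=10: f(10,-6)=35 f(10,-4)=119 f(10,-2)=210 f(10,0)=252 f(10,2)=210 f(10,4)=120 f(10,6)=45 f(10,8)=10 f(10,10)=1
t=11: f(11,-5)=154 f(11,-3)=329 f(11,-1)=462 f(11,1)=462 f(11,3)=330 f(11,5)=165 f(11,7)=55 f(11,9)=11 f(11,11)=1
t=12: f(12,-6)=154 f(12,-4)=483 f(12,-2)=791 f(12,0)=924 f(12,2)=792 f(12,4)=495 f(12,6)=220 f(12,8)=66 f(12,10)=12 f(12,12)=1
t=13: f(13,-5)=637 f(13,-3)=1274 f(13,-1)=1715 f(13,1)=1716 f(13,3)=1287 f(13,5)=715 f(13,7)=286 f(13,9)=78 f(13,11)=13 f(13,13)=1
t=14: f(14,-6)=637 f(14,-4)=1911 f(14,-2)=2989 f(14,0)=3431 f(14,2)=3003 f(14,4)=2002 f(14,6)=1001 f(14,8)=364 f(14,10)=91 f(14,12)=14 f(14,14)=1
t=15: f(15,-5)=2548 f(15,-3)=4900 f(15,-1)=6420 f(15,1)=6434 f(15,3)=5005 f(15,5)=3003 f(15,7)=1365 f(15,9)=455 f(15,11)=105 f(15,13)=15 f(15,15)=1
t=16: f(16,-6)=2548 f(16,-4)=7448 f(16,-2)=11320 f(16,0)=12854 f(16,2)=11439 f(16,4)=8008 f(16,6)=4368 f(16,8)=1820 f(16,10)=560 f(16,12)=120 f(16,14)=16 f(16,16)=1
t=17: f(17,-5)=9996 f(17,-3)=18768 f(17,-1)=24174 f(17,1)=24293 f(17,3)=19447 f(17,5)=12376 f(17,7)=6188 f(17,9)=2380 f(17,11)=680 f(17,13)=136 f(17,15)=17 f(17,17)=1
t=18: f(18,-6)=9996 f(18,-4)=28764 f(18,-2)=42942 f(18,0)=48467 f(18,2)=43740 f(18,4)=31823 f(18,6)=18564 f(18,8)=8568 f(18,10)=3060 f(18,12)=816 f(18,14)=153 f(18,16)=18 f(18,18)=1
t=19: f(19,-5)=38760 f(19,-3)=71706 f(19,-1)=91409 f(19,1)=92207 f(19,3)=75563 f(19,5)=50387 f(19,7)=27132 f(19,9)=11628 f(19,11)=3876 f(19,13)=969 f(19,15)=171 f(19,17)=19 f(19,19)=1
Σ_s f(19,s) = 463828
P = 463828/524288 = 115957/131072

Answer: 115957/131072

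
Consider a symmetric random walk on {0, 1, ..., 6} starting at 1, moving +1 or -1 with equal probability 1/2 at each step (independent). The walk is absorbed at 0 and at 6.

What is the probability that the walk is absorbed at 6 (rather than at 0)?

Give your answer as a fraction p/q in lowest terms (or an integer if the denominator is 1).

Symmetric walk (p = 1/2): the harmonic-function argument gives P(hit 6 before 0 | start at 1) = a/N.
P = 1/6 = 1/6

Answer: 1/6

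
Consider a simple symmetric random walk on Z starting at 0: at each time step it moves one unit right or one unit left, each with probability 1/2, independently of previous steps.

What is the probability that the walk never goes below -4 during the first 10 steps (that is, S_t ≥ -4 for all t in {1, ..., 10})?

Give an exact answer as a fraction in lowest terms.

Answer: 57/64

Derivation:
Let f(t,s) = #length-t paths at position s with S_1..S_t all ≥ -4.
f(t,s) = f(t-1,s-1) + f(t-1,s+1) for s ≥ -4; f(t,s) = 0 for s < -4.
t=0: f(0,0)=1
t=1: f(1,-1)=1 f(1,1)=1
t=2: f(2,-2)=1 f(2,0)=2 f(2,2)=1
t=3: f(3,-3)=1 f(3,-1)=3 f(3,1)=3 f(3,3)=1
t=4: f(4,-4)=1 f(4,-2)=4 f(4,0)=6 f(4,2)=4 f(4,4)=1
t=5: f(5,-3)=5 f(5,-1)=10 f(5,1)=10 f(5,3)=5 f(5,5)=1
t=6: f(6,-4)=5 f(6,-2)=15 f(6,0)=20 f(6,2)=15 f(6,4)=6 f(6,6)=1
t=7: f(7,-3)=20 f(7,-1)=35 f(7,1)=35 f(7,3)=21 f(7,5)=7 f(7,7)=1
t=8: f(8,-4)=20 f(8,-2)=55 f(8,0)=70 f(8,2)=56 f(8,4)=28 f(8,6)=8 f(8,8)=1
t=9: f(9,-3)=75 f(9,-1)=125 f(9,1)=126 f(9,3)=84 f(9,5)=36 f(9,7)=9 f(9,9)=1
t=10: f(10,-4)=75 f(10,-2)=200 f(10,0)=251 f(10,2)=210 f(10,4)=120 f(10,6)=45 f(10,8)=10 f(10,10)=1
Σ_s f(10,s) = 912
P = 912/1024 = 57/64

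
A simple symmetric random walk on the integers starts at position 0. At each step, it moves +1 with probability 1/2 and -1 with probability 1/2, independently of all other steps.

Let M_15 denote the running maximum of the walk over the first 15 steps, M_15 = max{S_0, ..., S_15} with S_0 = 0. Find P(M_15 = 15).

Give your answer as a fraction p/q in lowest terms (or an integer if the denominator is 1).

Answer: 1/32768

Derivation:
Let M_15 = max(S_0,...,S_15). Use the reflection principle: for j ≥ 1, #{paths with M_15 ≥ j} = #{S_15 ≥ j} + #{S_15 ≥ j+1}.
By reflection, #{M_15 ≥ 15} = #{S_15 ≥ 15} + #{S_15 ≥ 16} = 1 + 0 = 1.
#{M_15 ≥ 16} = #{S_15 ≥ 16} + #{S_15 ≥ 17} = 0 + 0 = 0.
#{M_15 = 15} = 1 - 0 = 1.
P(M_15 = 15) = 1/32768 = 1/32768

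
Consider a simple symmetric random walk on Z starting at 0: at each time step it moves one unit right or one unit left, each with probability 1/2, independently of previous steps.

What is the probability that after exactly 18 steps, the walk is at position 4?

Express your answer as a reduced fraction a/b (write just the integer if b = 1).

Answer: 1989/16384

Derivation:
To reach position 4 after 18 steps: need 11 steps of +1 and 7 of -1.
Favorable paths: C(18,11) = 31824
Total paths: 2^18 = 262144
P = 31824/262144 = 1989/16384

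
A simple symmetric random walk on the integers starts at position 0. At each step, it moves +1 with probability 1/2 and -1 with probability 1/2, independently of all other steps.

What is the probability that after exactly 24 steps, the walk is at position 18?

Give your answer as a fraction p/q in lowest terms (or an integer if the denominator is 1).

To reach position 18 after 24 steps: need 21 steps of +1 and 3 of -1.
Favorable paths: C(24,21) = 2024
Total paths: 2^24 = 16777216
P = 2024/16777216 = 253/2097152

Answer: 253/2097152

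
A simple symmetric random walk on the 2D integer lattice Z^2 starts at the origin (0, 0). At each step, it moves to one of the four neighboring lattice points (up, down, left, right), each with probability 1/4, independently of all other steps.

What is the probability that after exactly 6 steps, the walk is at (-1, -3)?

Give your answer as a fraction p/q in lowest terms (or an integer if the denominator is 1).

Answer: 45/2048

Derivation:
Let h be the number of horizontal steps (so 6-h are vertical). To end at (-1,-3) need (h-1)/2 right-steps and ((6-h)-3)/2 up-steps.
Sum over h with 1 ≤ h ≤ 3, h ≡ 1 (mod 2), 6-h ≡ 1 (mod 2):
h=1: C(6,1)·C(1,0)·C(5,1) = 6·1·5 = 30
h=3: C(6,3)·C(3,1)·C(3,0) = 20·3·1 = 60
Total favorable: 90
Total paths: 4^6 = 4096
P = 90/4096 = 45/2048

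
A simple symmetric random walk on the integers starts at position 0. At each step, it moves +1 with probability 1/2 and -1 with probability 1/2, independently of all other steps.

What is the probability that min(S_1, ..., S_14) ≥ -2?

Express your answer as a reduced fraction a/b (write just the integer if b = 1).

Let f(t,s) = #length-t paths at position s with S_1..S_t all ≥ -2.
f(t,s) = f(t-1,s-1) + f(t-1,s+1) for s ≥ -2; f(t,s) = 0 for s < -2.
t=0: f(0,0)=1
t=1: f(1,-1)=1 f(1,1)=1
t=2: f(2,-2)=1 f(2,0)=2 f(2,2)=1
t=3: f(3,-1)=3 f(3,1)=3 f(3,3)=1
t=4: f(4,-2)=3 f(4,0)=6 f(4,2)=4 f(4,4)=1
t=5: f(5,-1)=9 f(5,1)=10 f(5,3)=5 f(5,5)=1
t=6: f(6,-2)=9 f(6,0)=19 f(6,2)=15 f(6,4)=6 f(6,6)=1
t=7: f(7,-1)=28 f(7,1)=34 f(7,3)=21 f(7,5)=7 f(7,7)=1
t=8: f(8,-2)=28 f(8,0)=62 f(8,2)=55 f(8,4)=28 f(8,6)=8 f(8,8)=1
t=9: f(9,-1)=90 f(9,1)=117 f(9,3)=83 f(9,5)=36 f(9,7)=9 f(9,9)=1
t=10: f(10,-2)=90 f(10,0)=207 f(10,2)=200 f(10,4)=119 f(10,6)=45 f(10,8)=10 f(10,10)=1
t=11: f(11,-1)=297 f(11,1)=407 f(11,3)=319 f(11,5)=164 f(11,7)=55 f(11,9)=11 f(11,11)=1
t=12: f(12,-2)=297 f(12,0)=704 f(12,2)=726 f(12,4)=483 f(12,6)=219 f(12,8)=66 f(12,10)=12 f(12,12)=1
t=13: f(13,-1)=1001 f(13,1)=1430 f(13,3)=1209 f(13,5)=702 f(13,7)=285 f(13,9)=78 f(13,11)=13 f(13,13)=1
t=14: f(14,-2)=1001 f(14,0)=2431 f(14,2)=2639 f(14,4)=1911 f(14,6)=987 f(14,8)=363 f(14,10)=91 f(14,12)=14 f(14,14)=1
Σ_s f(14,s) = 9438
P = 9438/16384 = 4719/8192

Answer: 4719/8192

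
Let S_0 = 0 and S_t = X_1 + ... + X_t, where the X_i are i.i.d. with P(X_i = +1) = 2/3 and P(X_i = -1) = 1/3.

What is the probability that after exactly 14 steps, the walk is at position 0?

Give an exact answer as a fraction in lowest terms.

To be at 0 after 14 steps: need exactly 7 steps of +1 and 7 of -1.
Number of such sequences: C(14,7) = 3432
Each has probability (2/3)^7 · (1/3)^7 = 128/4782969
P = 3432 · 128/4782969 = 146432/1594323

Answer: 146432/1594323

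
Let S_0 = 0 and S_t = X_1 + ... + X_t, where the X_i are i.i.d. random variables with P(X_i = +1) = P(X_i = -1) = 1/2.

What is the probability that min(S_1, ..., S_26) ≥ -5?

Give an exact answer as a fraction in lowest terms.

Let f(t,s) = #length-t paths at position s with S_1..S_t all ≥ -5.
f(t,s) = f(t-1,s-1) + f(t-1,s+1) for s ≥ -5; f(t,s) = 0 for s < -5.
t=0: f(0,0)=1
t=1: f(1,-1)=1 f(1,1)=1
t=2: f(2,-2)=1 f(2,0)=2 f(2,2)=1
t=3: f(3,-3)=1 f(3,-1)=3 f(3,1)=3 f(3,3)=1
t=4: f(4,-4)=1 f(4,-2)=4 f(4,0)=6 f(4,2)=4 f(4,4)=1
t=5: f(5,-5)=1 f(5,-3)=5 f(5,-1)=10 f(5,1)=10 f(5,3)=5 f(5,5)=1
t=6: f(6,-4)=6 f(6,-2)=15 f(6,0)=20 f(6,2)=15 f(6,4)=6 f(6,6)=1
t=7: f(7,-5)=6 f(7,-3)=21 f(7,-1)=35 f(7,1)=35 f(7,3)=21 f(7,5)=7 f(7,7)=1
t=8: f(8,-4)=27 f(8,-2)=56 f(8,0)=70 f(8,2)=56 f(8,4)=28 f(8,6)=8 f(8,8)=1
t=9: f(9,-5)=27 f(9,-3)=83 f(9,-1)=126 f(9,1)=126 f(9,3)=84 f(9,5)=36 f(9,7)=9 f(9,9)=1
t=10: f(10,-4)=110 f(10,-2)=209 f(10,0)=252 f(10,2)=210 f(10,4)=120 f(10,6)=45 f(10,8)=10 f(10,10)=1
t=11: f(11,-5)=110 f(11,-3)=319 f(11,-1)=461 f(11,1)=462 f(11,3)=330 f(11,5)=165 f(11,7)=55 f(11,9)=11 f(11,11)=1
t=12: f(12,-4)=429 f(12,-2)=780 f(12,0)=923 f(12,2)=792 f(12,4)=495 f(12,6)=220 f(12,8)=66 f(12,10)=12 f(12,12)=1
t=13: f(13,-5)=429 f(13,-3)=1209 f(13,-1)=1703 f(13,1)=1715 f(13,3)=1287 f(13,5)=715 f(13,7)=286 f(13,9)=78 f(13,11)=13 f(13,13)=1
t=14: f(14,-4)=1638 f(14,-2)=2912 f(14,0)=3418 f(14,2)=3002 f(14,4)=2002 f(14,6)=1001 f(14,8)=364 f(14,10)=91 f(14,12)=14 f(14,14)=1
t=15: f(15,-5)=1638 f(15,-3)=4550 f(15,-1)=6330 f(15,1)=6420 f(15,3)=5004 f(15,5)=3003 f(15,7)=1365 f(15,9)=455 f(15,11)=105 f(15,13)=15 f(15,15)=1
t=16: f(16,-4)=6188 f(16,-2)=10880 f(16,0)=12750 f(16,2)=11424 f(16,4)=8007 f(16,6)=4368 f(16,8)=1820 f(16,10)=560 f(16,12)=120 f(16,14)=16 f(16,16)=1
t=17: f(17,-5)=6188 f(17,-3)=17068 f(17,-1)=23630 f(17,1)=24174 f(17,3)=19431 f(17,5)=12375 f(17,7)=6188 f(17,9)=2380 f(17,11)=680 f(17,13)=136 f(17,15)=17 f(17,17)=1
t=18: f(18,-4)=23256 f(18,-2)=40698 f(18,0)=47804 f(18,2)=43605 f(18,4)=31806 f(18,6)=18563 f(18,8)=8568 f(18,10)=3060 f(18,12)=816 f(18,14)=153 f(18,16)=18 f(18,18)=1
t=19: f(19,-5)=23256 f(19,-3)=63954 f(19,-1)=88502 f(19,1)=91409 f(19,3)=75411 f(19,5)=50369 f(19,7)=27131 f(19,9)=11628 f(19,11)=3876 f(19,13)=969 f(19,15)=171 f(19,17)=19 f(19,19)=1
t=20: f(20,-4)=87210 f(20,-2)=152456 f(20,0)=179911 f(20,2)=166820 f(20,4)=125780 f(20,6)=77500 f(20,8)=38759 f(20,10)=15504 f(20,12)=4845 f(20,14)=1140 f(20,16)=190 f(20,18)=20 f(20,20)=1
t=21: f(21,-5)=87210 f(21,-3)=239666 f(21,-1)=332367 f(21,1)=346731 f(21,3)=292600 f(21,5)=203280 f(21,7)=116259 f(21,9)=54263 f(21,11)=20349 f(21,13)=5985 f(21,15)=1330 f(21,17)=210 f(21,19)=21 f(21,21)=1
t=22: f(22,-4)=326876 f(22,-2)=572033 f(22,0)=679098 f(22,2)=639331 f(22,4)=495880 f(22,6)=319539 f(22,8)=170522 f(22,10)=74612 f(22,12)=26334 f(22,14)=7315 f(22,16)=1540 f(22,18)=231 f(22,20)=22 f(22,22)=1
t=23: f(23,-5)=326876 f(23,-3)=898909 f(23,-1)=1251131 f(23,1)=1318429 f(23,3)=1135211 f(23,5)=815419 f(23,7)=490061 f(23,9)=245134 f(23,11)=100946 f(23,13)=33649 f(23,15)=8855 f(23,17)=1771 f(23,19)=253 f(23,21)=23 f(23,23)=1
t=24: f(24,-4)=1225785 f(24,-2)=2150040 f(24,0)=2569560 f(24,2)=2453640 f(24,4)=1950630 f(24,6)=1305480 f(24,8)=735195 f(24,10)=346080 f(24,12)=134595 f(24,14)=42504 f(24,16)=10626 f(24,18)=2024 f(24,20)=276 f(24,22)=24 f(24,24)=1
t=25: f(25,-5)=1225785 f(25,-3)=3375825 f(25,-1)=4719600 f(25,1)=5023200 f(25,3)=4404270 f(25,5)=3256110 f(25,7)=2040675 f(25,9)=1081275 f(25,11)=480675 f(25,13)=177099 f(25,15)=53130 f(25,17)=12650 f(25,19)=2300 f(25,21)=300 f(25,23)=25 f(25,25)=1
t=26: f(26,-4)=4601610 f(26,-2)=8095425 f(26,0)=9742800 f(26,2)=9427470 f(26,4)=7660380 f(26,6)=5296785 f(26,8)=3121950 f(26,10)=1561950 f(26,12)=657774 f(26,14)=230229 f(26,16)=65780 f(26,18)=14950 f(26,20)=2600 f(26,22)=325 f(26,24)=26 f(26,26)=1
Σ_s f(26,s) = 50480055
P = 50480055/67108864 = 50480055/67108864

Answer: 50480055/67108864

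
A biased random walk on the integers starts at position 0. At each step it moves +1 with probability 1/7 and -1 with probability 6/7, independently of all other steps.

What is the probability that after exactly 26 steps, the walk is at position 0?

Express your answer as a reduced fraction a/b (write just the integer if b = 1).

To be at 0 after 26 steps: need exactly 13 steps of +1 and 13 of -1.
Number of such sequences: C(26,13) = 10400600
Each has probability (1/7)^13 · (6/7)^13 = 13060694016/9387480337647754305649
P = 10400600 · 13060694016/9387480337647754305649 = 19405579168972800/1341068619663964900807

Answer: 19405579168972800/1341068619663964900807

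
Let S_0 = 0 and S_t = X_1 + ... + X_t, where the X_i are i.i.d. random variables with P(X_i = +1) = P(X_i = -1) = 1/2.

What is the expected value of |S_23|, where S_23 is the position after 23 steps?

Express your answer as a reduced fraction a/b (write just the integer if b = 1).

Answer: 2028117/524288

Derivation:
S_23 takes values m ≡ 1 (mod 2) with |m| ≤ 23; P(S_23=m) = C(23,(23+m)/2)/2^23.
Total paths: 2^23 = 8388608
Distribution: P(S=-23)=1/8388608, P(S=-21)=23/8388608, P(S=-19)=253/8388608, P(S=-17)=1771/8388608, P(S=-15)=8855/8388608, P(S=-13)=33649/8388608, P(S=-11)=100947/8388608, P(S=-9)=245157/8388608, P(S=-7)=490314/8388608, P(S=-5)=817190/8388608, P(S=-3)=1144066/8388608, P(S=-1)=1352078/8388608, P(S=1)=1352078/8388608, P(S=3)=1144066/8388608, P(S=5)=817190/8388608, P(S=7)=490314/8388608, P(S=9)=245157/8388608, P(S=11)=100947/8388608, P(S=13)=33649/8388608, P(S=15)=8855/8388608, P(S=17)=1771/8388608, P(S=19)=253/8388608, P(S=21)=23/8388608, P(S=23)=1/8388608
E[|S_23|] = Σ_m |m|·P(S_23=m) = 32449872/8388608 = 2028117/524288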